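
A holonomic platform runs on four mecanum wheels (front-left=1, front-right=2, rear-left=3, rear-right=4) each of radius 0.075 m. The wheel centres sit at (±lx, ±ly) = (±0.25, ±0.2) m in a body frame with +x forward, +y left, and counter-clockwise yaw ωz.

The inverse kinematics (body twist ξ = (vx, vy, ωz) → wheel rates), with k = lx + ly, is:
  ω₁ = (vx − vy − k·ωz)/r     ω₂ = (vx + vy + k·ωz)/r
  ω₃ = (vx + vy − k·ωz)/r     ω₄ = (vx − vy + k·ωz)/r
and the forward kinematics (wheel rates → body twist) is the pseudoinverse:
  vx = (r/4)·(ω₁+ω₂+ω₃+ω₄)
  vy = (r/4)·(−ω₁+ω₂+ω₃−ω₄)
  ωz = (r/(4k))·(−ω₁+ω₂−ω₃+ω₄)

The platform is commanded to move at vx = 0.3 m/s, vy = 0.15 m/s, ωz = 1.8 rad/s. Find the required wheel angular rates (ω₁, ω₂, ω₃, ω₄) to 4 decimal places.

(-8.8000, 16.8000, -4.8000, 12.8000)

k = lx + ly = 0.25 + 0.2 = 0.4500;  k·ωz = 0.4500·1.8 = 0.8100
ω₁ (FL) = (vx − vy − k·ωz)/r = -0.6600/0.075 = -8.8000
ω₂ (FR) = (vx + vy + k·ωz)/r = 1.2600/0.075 = 16.8000
ω₃ (RL) = (vx + vy − k·ωz)/r = -0.3600/0.075 = -4.8000
ω₄ (RR) = (vx − vy + k·ωz)/r = 0.9600/0.075 = 12.8000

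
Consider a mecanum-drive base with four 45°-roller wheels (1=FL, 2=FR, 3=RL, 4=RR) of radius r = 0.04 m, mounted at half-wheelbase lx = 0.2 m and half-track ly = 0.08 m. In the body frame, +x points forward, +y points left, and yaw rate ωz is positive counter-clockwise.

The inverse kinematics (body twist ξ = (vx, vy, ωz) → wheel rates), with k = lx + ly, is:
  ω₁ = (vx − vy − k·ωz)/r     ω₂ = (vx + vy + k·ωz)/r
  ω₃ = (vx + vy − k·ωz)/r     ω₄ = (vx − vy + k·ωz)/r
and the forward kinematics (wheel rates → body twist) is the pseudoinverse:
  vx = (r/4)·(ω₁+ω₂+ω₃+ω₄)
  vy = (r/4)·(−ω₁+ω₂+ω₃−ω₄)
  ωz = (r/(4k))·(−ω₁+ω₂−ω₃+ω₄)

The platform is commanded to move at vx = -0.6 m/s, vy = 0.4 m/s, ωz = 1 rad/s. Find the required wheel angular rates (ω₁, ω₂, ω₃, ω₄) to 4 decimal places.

k = lx + ly = 0.2 + 0.08 = 0.2800;  k·ωz = 0.2800·1 = 0.2800
ω₁ (FL) = (vx − vy − k·ωz)/r = -1.2800/0.04 = -32.0000
ω₂ (FR) = (vx + vy + k·ωz)/r = 0.0800/0.04 = 2.0000
ω₃ (RL) = (vx + vy − k·ωz)/r = -0.4800/0.04 = -12.0000
ω₄ (RR) = (vx − vy + k·ωz)/r = -0.7200/0.04 = -18.0000

(-32.0000, 2.0000, -12.0000, -18.0000)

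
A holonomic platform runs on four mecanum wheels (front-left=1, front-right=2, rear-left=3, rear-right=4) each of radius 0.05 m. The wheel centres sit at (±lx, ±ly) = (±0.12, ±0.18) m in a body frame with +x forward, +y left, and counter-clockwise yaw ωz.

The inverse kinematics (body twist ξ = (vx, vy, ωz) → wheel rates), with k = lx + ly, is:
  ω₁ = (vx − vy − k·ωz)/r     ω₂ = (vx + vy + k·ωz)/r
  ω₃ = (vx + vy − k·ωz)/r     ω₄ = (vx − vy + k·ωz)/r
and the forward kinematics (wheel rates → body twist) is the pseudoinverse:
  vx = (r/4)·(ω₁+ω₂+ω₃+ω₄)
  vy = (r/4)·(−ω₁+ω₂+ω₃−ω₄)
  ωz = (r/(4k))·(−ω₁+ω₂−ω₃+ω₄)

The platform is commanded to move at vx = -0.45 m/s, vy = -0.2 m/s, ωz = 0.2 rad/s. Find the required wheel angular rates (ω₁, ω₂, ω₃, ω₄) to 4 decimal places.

(-6.2000, -11.8000, -14.2000, -3.8000)

k = lx + ly = 0.12 + 0.18 = 0.3000;  k·ωz = 0.3000·0.2 = 0.0600
ω₁ (FL) = (vx − vy − k·ωz)/r = -0.3100/0.05 = -6.2000
ω₂ (FR) = (vx + vy + k·ωz)/r = -0.5900/0.05 = -11.8000
ω₃ (RL) = (vx + vy − k·ωz)/r = -0.7100/0.05 = -14.2000
ω₄ (RR) = (vx − vy + k·ωz)/r = -0.1900/0.05 = -3.8000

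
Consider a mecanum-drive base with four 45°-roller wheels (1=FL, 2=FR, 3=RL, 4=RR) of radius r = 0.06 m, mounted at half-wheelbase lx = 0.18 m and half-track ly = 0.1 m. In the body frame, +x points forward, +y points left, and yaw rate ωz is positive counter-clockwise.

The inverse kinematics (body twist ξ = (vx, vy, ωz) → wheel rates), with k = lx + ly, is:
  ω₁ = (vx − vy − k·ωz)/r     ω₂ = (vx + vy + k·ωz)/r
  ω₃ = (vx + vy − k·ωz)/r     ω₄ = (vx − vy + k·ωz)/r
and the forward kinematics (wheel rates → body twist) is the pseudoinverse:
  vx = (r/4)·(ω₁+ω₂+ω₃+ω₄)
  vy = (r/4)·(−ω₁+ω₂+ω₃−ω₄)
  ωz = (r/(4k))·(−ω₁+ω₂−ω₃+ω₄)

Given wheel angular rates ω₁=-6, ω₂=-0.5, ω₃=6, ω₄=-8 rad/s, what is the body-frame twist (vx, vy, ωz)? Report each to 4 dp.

k = lx + ly = 0.18 + 0.1 = 0.2800
ω₁+ω₂+ω₃+ω₄ = -8.5000  →  vx = (0.06/4)·-8.5000 = -0.1275
−ω₁+ω₂+ω₃−ω₄ = 19.5000  →  vy = (0.06/4)·19.5000 = 0.2925
−ω₁+ω₂−ω₃+ω₄ = -8.5000  →  ωz = (0.06/1.1200)·-8.5000 = -0.4554

(-0.1275, 0.2925, -0.4554)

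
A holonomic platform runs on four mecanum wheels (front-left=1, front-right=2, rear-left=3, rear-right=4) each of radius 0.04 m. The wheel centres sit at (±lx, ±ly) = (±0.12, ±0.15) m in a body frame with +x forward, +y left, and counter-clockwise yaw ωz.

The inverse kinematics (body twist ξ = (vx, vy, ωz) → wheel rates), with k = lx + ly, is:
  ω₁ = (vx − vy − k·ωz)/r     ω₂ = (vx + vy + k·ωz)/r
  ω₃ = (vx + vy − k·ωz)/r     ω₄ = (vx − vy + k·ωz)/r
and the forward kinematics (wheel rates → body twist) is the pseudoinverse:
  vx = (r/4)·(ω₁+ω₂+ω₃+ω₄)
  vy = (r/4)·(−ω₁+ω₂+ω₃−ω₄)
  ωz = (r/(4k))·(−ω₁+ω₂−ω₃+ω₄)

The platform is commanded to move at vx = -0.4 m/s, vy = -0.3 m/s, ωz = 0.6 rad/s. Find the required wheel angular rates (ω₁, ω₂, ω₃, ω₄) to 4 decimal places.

k = lx + ly = 0.12 + 0.15 = 0.2700;  k·ωz = 0.2700·0.6 = 0.1620
ω₁ (FL) = (vx − vy − k·ωz)/r = -0.2620/0.04 = -6.5500
ω₂ (FR) = (vx + vy + k·ωz)/r = -0.5380/0.04 = -13.4500
ω₃ (RL) = (vx + vy − k·ωz)/r = -0.8620/0.04 = -21.5500
ω₄ (RR) = (vx − vy + k·ωz)/r = 0.0620/0.04 = 1.5500

(-6.5500, -13.4500, -21.5500, 1.5500)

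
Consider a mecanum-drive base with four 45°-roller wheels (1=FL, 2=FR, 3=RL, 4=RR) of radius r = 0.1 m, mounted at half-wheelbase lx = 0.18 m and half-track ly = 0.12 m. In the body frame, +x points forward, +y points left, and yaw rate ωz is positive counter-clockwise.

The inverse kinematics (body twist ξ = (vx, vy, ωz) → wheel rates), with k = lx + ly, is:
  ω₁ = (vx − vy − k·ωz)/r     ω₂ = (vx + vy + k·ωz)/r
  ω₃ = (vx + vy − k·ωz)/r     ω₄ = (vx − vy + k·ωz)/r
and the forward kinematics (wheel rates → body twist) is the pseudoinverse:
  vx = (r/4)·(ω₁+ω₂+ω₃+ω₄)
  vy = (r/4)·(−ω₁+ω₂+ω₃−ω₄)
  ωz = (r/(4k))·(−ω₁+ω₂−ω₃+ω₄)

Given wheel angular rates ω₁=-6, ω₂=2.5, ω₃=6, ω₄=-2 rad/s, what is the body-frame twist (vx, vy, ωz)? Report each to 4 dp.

(0.0125, 0.4125, 0.0417)

k = lx + ly = 0.18 + 0.12 = 0.3000
ω₁+ω₂+ω₃+ω₄ = 0.5000  →  vx = (0.1/4)·0.5000 = 0.0125
−ω₁+ω₂+ω₃−ω₄ = 16.5000  →  vy = (0.1/4)·16.5000 = 0.4125
−ω₁+ω₂−ω₃+ω₄ = 0.5000  →  ωz = (0.1/1.2000)·0.5000 = 0.0417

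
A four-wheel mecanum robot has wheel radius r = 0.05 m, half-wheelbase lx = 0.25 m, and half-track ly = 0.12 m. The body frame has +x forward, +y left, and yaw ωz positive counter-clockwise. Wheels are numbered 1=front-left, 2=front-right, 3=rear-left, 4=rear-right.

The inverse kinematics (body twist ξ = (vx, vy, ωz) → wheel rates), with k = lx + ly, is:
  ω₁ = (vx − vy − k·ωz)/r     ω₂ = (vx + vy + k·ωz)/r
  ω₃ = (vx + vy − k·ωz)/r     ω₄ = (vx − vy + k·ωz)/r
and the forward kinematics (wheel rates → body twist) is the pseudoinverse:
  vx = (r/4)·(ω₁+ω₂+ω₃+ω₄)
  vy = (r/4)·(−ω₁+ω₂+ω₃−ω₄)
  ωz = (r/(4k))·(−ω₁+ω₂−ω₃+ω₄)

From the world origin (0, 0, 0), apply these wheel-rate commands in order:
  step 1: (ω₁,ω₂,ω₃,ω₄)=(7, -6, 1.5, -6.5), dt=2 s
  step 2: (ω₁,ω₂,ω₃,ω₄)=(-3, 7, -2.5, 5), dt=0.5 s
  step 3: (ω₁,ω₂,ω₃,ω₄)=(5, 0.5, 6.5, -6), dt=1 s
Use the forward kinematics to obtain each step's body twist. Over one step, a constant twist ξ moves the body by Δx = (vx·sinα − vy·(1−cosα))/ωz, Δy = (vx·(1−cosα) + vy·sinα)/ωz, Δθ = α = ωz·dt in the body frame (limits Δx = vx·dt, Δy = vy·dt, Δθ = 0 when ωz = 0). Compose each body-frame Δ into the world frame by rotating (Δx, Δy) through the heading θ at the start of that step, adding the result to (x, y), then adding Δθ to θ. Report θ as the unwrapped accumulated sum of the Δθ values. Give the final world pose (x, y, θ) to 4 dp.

(-0.0084, -0.1186, -1.6976)

step 1: ξ=(vx,vy,ωz)=(-0.0500, -0.0625, -0.7095), dt=2.0 → body Δ=(-0.1444, -0.0273, -1.4189) → world pose (-0.1444, -0.0273, -1.4189)
step 2: ξ=(vx,vy,ωz)=(0.0813, 0.0313, 0.5912), dt=0.5 → body Δ=(0.0377, 0.0214, 0.2956) → world pose (-0.1176, -0.0613, -1.1233)
step 3: ξ=(vx,vy,ωz)=(0.0750, 0.1000, -0.5743), dt=1.0 → body Δ=(0.0989, 0.0736, -0.5743) → world pose (-0.0084, -0.1186, -1.6976)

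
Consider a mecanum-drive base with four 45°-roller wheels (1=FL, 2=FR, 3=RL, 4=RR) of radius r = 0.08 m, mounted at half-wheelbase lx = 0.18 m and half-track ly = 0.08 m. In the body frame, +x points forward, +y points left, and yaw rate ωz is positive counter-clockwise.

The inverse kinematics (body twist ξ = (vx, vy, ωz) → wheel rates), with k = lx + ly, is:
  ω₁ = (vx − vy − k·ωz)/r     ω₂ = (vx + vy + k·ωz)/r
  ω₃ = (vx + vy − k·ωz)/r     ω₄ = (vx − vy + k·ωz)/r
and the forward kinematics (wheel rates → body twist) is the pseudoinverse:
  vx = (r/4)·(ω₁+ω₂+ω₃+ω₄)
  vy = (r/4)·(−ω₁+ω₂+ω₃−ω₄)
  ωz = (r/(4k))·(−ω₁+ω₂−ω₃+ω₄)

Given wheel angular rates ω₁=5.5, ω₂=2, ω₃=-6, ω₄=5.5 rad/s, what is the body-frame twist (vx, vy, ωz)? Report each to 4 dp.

k = lx + ly = 0.18 + 0.08 = 0.2600
ω₁+ω₂+ω₃+ω₄ = 7.0000  →  vx = (0.08/4)·7.0000 = 0.1400
−ω₁+ω₂+ω₃−ω₄ = -15.0000  →  vy = (0.08/4)·-15.0000 = -0.3000
−ω₁+ω₂−ω₃+ω₄ = 8.0000  →  ωz = (0.08/1.0400)·8.0000 = 0.6154

(0.1400, -0.3000, 0.6154)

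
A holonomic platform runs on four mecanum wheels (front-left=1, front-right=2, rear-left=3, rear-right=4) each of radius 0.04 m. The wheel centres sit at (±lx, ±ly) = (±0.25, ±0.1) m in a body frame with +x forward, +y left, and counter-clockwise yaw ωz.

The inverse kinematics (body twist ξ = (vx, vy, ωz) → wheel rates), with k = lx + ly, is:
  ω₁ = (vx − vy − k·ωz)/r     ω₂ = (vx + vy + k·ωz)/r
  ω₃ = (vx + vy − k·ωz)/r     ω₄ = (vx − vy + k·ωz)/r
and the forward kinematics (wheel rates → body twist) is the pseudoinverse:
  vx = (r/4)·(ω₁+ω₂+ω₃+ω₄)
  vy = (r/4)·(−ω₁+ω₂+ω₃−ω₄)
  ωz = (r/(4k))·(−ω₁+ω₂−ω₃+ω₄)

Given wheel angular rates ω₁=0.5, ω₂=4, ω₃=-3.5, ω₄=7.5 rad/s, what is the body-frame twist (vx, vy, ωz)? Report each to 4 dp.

k = lx + ly = 0.25 + 0.1 = 0.3500
ω₁+ω₂+ω₃+ω₄ = 8.5000  →  vx = (0.04/4)·8.5000 = 0.0850
−ω₁+ω₂+ω₃−ω₄ = -7.5000  →  vy = (0.04/4)·-7.5000 = -0.0750
−ω₁+ω₂−ω₃+ω₄ = 14.5000  →  ωz = (0.04/1.4000)·14.5000 = 0.4143

(0.0850, -0.0750, 0.4143)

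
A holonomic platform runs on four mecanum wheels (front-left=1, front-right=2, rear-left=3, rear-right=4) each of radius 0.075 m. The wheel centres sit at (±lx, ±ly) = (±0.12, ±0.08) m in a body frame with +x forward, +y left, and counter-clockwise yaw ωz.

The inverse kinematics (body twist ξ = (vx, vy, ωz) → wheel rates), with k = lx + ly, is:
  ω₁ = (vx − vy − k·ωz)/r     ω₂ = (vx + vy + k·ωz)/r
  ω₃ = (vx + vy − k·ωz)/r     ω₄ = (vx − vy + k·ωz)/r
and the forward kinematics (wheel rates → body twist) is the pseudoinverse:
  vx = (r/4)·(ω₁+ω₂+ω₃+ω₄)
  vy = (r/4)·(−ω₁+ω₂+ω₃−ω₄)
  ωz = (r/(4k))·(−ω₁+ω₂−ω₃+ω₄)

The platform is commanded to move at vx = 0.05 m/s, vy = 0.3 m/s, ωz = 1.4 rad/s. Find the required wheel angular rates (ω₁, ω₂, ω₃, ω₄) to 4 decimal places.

k = lx + ly = 0.12 + 0.08 = 0.2000;  k·ωz = 0.2000·1.4 = 0.2800
ω₁ (FL) = (vx − vy − k·ωz)/r = -0.5300/0.075 = -7.0667
ω₂ (FR) = (vx + vy + k·ωz)/r = 0.6300/0.075 = 8.4000
ω₃ (RL) = (vx + vy − k·ωz)/r = 0.0700/0.075 = 0.9333
ω₄ (RR) = (vx − vy + k·ωz)/r = 0.0300/0.075 = 0.4000

(-7.0667, 8.4000, 0.9333, 0.4000)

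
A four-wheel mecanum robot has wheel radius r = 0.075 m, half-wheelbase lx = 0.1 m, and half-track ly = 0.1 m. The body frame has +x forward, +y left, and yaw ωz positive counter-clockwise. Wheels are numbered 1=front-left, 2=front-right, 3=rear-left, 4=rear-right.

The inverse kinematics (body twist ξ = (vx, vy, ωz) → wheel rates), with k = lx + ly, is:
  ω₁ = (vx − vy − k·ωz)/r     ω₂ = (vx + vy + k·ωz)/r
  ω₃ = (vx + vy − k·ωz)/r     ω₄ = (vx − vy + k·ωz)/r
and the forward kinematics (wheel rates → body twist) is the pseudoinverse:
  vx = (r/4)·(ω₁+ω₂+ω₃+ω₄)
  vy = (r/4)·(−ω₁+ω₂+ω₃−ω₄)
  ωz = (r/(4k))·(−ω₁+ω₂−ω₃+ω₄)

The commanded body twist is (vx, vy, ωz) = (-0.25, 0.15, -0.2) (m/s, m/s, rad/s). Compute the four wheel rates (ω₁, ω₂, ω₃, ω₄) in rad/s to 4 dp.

k = lx + ly = 0.1 + 0.1 = 0.2000;  k·ωz = 0.2000·-0.2 = -0.0400
ω₁ (FL) = (vx − vy − k·ωz)/r = -0.3600/0.075 = -4.8000
ω₂ (FR) = (vx + vy + k·ωz)/r = -0.1400/0.075 = -1.8667
ω₃ (RL) = (vx + vy − k·ωz)/r = -0.0600/0.075 = -0.8000
ω₄ (RR) = (vx − vy + k·ωz)/r = -0.4400/0.075 = -5.8667

(-4.8000, -1.8667, -0.8000, -5.8667)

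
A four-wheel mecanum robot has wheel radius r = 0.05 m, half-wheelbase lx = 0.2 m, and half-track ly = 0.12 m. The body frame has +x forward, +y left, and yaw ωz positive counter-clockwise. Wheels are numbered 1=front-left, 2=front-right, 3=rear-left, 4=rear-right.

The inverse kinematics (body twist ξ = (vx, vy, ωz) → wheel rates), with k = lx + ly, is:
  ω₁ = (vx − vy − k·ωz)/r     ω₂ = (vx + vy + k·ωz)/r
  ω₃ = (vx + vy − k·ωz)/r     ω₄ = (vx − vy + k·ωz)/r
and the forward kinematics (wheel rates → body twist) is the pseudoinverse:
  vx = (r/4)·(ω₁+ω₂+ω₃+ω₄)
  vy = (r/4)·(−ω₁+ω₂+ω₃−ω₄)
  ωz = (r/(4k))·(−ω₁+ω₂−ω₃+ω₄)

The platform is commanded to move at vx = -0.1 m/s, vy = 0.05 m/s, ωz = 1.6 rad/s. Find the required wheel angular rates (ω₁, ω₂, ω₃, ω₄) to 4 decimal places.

(-13.2400, 9.2400, -11.2400, 7.2400)

k = lx + ly = 0.2 + 0.12 = 0.3200;  k·ωz = 0.3200·1.6 = 0.5120
ω₁ (FL) = (vx − vy − k·ωz)/r = -0.6620/0.05 = -13.2400
ω₂ (FR) = (vx + vy + k·ωz)/r = 0.4620/0.05 = 9.2400
ω₃ (RL) = (vx + vy − k·ωz)/r = -0.5620/0.05 = -11.2400
ω₄ (RR) = (vx − vy + k·ωz)/r = 0.3620/0.05 = 7.2400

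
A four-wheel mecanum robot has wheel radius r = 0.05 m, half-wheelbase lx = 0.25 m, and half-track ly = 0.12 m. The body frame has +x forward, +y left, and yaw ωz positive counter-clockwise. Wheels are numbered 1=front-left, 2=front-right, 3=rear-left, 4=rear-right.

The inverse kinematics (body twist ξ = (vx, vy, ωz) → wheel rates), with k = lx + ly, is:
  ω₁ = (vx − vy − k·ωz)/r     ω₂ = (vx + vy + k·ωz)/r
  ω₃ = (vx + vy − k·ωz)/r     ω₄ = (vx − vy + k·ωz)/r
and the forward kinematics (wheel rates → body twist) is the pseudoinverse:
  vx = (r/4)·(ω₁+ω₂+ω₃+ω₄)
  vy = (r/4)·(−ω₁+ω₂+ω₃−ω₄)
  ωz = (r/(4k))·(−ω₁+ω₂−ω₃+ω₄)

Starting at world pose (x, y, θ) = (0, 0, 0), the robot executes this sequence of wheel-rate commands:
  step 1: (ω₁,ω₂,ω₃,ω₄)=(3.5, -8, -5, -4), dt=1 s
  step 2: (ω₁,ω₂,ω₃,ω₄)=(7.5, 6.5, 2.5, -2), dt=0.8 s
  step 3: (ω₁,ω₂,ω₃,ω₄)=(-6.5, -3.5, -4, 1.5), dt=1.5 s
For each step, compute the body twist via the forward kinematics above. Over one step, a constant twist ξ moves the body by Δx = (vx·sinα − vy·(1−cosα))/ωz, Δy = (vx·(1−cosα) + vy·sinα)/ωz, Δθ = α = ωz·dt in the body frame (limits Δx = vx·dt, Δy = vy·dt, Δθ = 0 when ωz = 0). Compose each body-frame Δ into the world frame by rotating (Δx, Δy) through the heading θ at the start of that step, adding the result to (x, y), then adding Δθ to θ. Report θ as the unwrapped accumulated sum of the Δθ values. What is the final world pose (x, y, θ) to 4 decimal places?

step 1: ξ=(vx,vy,ωz)=(-0.1688, -0.1562, -0.3547), dt=1.0 → body Δ=(-0.1927, -0.1234, -0.3547) → world pose (-0.1927, -0.1234, -0.3547)
step 2: ξ=(vx,vy,ωz)=(0.1812, 0.0438, -0.1858), dt=0.8 → body Δ=(0.1471, 0.0241, -0.1486) → world pose (-0.0464, -0.1518, -0.5034)
step 3: ξ=(vx,vy,ωz)=(-0.1562, -0.0313, 0.2872), dt=1.5 → body Δ=(-0.2173, -0.0951, 0.4307) → world pose (-0.2826, -0.1304, -0.0726)

(-0.2826, -0.1304, -0.0726)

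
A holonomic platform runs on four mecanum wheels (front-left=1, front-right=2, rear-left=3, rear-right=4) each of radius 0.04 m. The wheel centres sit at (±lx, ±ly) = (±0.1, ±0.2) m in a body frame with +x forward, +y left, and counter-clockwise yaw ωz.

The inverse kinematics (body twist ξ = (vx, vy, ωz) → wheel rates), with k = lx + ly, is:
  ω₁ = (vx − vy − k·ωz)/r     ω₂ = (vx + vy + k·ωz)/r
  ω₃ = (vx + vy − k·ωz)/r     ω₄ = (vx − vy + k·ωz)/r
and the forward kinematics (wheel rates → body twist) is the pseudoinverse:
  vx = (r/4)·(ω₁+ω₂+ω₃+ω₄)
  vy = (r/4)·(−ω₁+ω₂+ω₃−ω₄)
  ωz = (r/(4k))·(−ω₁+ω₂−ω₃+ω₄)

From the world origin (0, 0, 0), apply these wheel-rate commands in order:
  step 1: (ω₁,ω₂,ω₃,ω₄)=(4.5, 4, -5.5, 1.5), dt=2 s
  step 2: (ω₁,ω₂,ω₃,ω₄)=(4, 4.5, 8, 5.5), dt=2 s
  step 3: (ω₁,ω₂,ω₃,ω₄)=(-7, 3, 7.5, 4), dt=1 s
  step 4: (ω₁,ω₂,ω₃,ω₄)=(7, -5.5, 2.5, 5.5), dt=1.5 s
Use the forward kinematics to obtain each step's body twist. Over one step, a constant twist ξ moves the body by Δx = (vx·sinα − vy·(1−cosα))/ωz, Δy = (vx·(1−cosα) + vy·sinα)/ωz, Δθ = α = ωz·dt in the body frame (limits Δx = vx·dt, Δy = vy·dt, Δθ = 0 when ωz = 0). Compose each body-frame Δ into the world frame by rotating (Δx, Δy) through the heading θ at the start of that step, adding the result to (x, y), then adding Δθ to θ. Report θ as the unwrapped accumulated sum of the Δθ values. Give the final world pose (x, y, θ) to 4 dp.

step 1: ξ=(vx,vy,ωz)=(0.0450, -0.0750, 0.2167), dt=2.0 → body Δ=(0.1192, -0.1262, 0.4333) → world pose (0.1192, -0.1262, 0.4333)
step 2: ξ=(vx,vy,ωz)=(0.2200, 0.0300, -0.0667), dt=2.0 → body Δ=(0.4427, 0.0305, -0.1333) → world pose (0.5082, 0.0874, 0.3000)
step 3: ξ=(vx,vy,ωz)=(0.0750, 0.1350, 0.2167), dt=1.0 → body Δ=(0.0598, 0.1420, 0.2167) → world pose (0.5234, 0.2408, 0.5167)
step 4: ξ=(vx,vy,ωz)=(0.0950, -0.1550, -0.3167), dt=1.5 → body Δ=(0.0830, -0.2571, -0.4750) → world pose (0.7225, 0.0583, 0.0417)

(0.7225, 0.0583, 0.0417)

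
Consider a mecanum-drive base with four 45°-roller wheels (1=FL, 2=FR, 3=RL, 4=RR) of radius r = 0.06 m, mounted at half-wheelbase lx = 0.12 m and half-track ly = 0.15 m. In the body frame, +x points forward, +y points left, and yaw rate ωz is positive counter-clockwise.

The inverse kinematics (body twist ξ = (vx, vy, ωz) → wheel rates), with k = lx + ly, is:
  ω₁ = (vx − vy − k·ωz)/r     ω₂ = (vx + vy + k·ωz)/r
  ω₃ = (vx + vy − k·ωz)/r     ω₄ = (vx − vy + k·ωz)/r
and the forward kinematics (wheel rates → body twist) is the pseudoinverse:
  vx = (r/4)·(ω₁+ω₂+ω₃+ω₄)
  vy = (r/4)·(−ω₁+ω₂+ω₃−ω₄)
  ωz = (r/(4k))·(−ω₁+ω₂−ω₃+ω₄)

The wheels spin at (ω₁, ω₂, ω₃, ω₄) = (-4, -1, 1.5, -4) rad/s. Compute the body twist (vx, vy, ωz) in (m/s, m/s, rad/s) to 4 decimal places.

k = lx + ly = 0.12 + 0.15 = 0.2700
ω₁+ω₂+ω₃+ω₄ = -7.5000  →  vx = (0.06/4)·-7.5000 = -0.1125
−ω₁+ω₂+ω₃−ω₄ = 8.5000  →  vy = (0.06/4)·8.5000 = 0.1275
−ω₁+ω₂−ω₃+ω₄ = -2.5000  →  ωz = (0.06/1.0800)·-2.5000 = -0.1389

(-0.1125, 0.1275, -0.1389)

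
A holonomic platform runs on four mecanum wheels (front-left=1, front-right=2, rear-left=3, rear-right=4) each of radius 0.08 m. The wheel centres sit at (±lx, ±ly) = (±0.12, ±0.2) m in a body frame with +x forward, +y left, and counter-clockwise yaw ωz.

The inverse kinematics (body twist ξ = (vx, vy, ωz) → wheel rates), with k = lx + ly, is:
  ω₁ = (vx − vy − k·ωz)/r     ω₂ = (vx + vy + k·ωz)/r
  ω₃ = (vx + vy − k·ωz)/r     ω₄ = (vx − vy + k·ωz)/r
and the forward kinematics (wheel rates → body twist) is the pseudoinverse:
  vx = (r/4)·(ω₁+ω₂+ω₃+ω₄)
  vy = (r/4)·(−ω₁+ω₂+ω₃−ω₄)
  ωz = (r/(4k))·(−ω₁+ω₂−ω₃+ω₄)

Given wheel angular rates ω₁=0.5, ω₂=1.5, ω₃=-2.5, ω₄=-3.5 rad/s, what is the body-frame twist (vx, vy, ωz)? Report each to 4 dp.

(-0.0800, 0.0400, 0.0000)

k = lx + ly = 0.12 + 0.2 = 0.3200
ω₁+ω₂+ω₃+ω₄ = -4.0000  →  vx = (0.08/4)·-4.0000 = -0.0800
−ω₁+ω₂+ω₃−ω₄ = 2.0000  →  vy = (0.08/4)·2.0000 = 0.0400
−ω₁+ω₂−ω₃+ω₄ = 0.0000  →  ωz = (0.08/1.2800)·0.0000 = 0.0000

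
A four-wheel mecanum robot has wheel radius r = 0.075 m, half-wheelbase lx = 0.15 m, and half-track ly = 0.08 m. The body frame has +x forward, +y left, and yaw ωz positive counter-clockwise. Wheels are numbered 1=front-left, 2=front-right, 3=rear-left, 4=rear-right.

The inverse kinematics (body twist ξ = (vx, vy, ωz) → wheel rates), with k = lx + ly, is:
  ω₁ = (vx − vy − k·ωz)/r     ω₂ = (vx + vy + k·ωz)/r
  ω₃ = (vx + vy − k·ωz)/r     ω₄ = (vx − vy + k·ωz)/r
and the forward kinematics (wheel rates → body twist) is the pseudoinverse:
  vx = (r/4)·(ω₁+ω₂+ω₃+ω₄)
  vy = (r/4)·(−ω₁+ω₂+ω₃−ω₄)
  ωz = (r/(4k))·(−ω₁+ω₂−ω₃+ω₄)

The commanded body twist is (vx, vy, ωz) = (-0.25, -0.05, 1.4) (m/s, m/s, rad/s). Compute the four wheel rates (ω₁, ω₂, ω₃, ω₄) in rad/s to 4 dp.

k = lx + ly = 0.15 + 0.08 = 0.2300;  k·ωz = 0.2300·1.4 = 0.3220
ω₁ (FL) = (vx − vy − k·ωz)/r = -0.5220/0.075 = -6.9600
ω₂ (FR) = (vx + vy + k·ωz)/r = 0.0220/0.075 = 0.2933
ω₃ (RL) = (vx + vy − k·ωz)/r = -0.6220/0.075 = -8.2933
ω₄ (RR) = (vx − vy + k·ωz)/r = 0.1220/0.075 = 1.6267

(-6.9600, 0.2933, -8.2933, 1.6267)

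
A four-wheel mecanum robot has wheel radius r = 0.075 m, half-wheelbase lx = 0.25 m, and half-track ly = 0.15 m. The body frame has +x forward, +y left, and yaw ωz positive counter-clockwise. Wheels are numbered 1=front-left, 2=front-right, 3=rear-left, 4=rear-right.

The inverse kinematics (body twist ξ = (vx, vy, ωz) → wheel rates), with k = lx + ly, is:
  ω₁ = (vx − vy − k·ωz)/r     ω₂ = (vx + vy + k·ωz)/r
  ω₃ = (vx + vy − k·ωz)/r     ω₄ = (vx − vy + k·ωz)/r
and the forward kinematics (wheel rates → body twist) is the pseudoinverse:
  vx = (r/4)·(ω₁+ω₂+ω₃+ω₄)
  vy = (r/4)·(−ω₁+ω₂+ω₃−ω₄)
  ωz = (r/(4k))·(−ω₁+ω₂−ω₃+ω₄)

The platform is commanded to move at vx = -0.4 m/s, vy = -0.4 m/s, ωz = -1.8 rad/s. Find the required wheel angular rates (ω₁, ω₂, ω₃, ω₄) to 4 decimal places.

k = lx + ly = 0.25 + 0.15 = 0.4000;  k·ωz = 0.4000·-1.8 = -0.7200
ω₁ (FL) = (vx − vy − k·ωz)/r = 0.7200/0.075 = 9.6000
ω₂ (FR) = (vx + vy + k·ωz)/r = -1.5200/0.075 = -20.2667
ω₃ (RL) = (vx + vy − k·ωz)/r = -0.0800/0.075 = -1.0667
ω₄ (RR) = (vx − vy + k·ωz)/r = -0.7200/0.075 = -9.6000

(9.6000, -20.2667, -1.0667, -9.6000)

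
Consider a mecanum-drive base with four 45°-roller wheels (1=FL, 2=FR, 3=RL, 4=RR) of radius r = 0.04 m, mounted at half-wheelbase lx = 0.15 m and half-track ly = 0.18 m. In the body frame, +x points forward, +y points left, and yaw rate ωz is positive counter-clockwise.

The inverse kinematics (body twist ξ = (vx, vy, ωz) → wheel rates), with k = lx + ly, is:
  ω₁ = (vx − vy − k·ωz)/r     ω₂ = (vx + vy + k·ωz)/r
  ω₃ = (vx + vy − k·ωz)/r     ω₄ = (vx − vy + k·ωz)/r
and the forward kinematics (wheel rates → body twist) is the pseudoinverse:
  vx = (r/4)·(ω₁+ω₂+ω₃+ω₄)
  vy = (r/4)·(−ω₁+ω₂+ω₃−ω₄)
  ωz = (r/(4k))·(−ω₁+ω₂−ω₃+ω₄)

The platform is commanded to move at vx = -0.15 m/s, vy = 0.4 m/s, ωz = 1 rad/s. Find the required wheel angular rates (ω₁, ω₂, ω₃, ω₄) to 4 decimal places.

k = lx + ly = 0.15 + 0.18 = 0.3300;  k·ωz = 0.3300·1 = 0.3300
ω₁ (FL) = (vx − vy − k·ωz)/r = -0.8800/0.04 = -22.0000
ω₂ (FR) = (vx + vy + k·ωz)/r = 0.5800/0.04 = 14.5000
ω₃ (RL) = (vx + vy − k·ωz)/r = -0.0800/0.04 = -2.0000
ω₄ (RR) = (vx − vy + k·ωz)/r = -0.2200/0.04 = -5.5000

(-22.0000, 14.5000, -2.0000, -5.5000)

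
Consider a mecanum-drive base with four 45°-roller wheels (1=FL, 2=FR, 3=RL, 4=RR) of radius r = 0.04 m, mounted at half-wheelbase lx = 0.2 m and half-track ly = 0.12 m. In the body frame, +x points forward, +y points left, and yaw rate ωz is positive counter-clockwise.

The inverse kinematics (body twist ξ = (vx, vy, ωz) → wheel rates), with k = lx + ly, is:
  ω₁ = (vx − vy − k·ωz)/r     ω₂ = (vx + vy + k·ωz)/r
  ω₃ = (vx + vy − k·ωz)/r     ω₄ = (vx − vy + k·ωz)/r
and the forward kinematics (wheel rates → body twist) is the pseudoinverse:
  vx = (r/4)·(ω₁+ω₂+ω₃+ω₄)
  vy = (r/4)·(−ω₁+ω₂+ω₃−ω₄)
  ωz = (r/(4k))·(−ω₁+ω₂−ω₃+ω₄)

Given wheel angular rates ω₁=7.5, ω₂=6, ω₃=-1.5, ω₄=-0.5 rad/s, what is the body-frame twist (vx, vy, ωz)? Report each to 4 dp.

k = lx + ly = 0.2 + 0.12 = 0.3200
ω₁+ω₂+ω₃+ω₄ = 11.5000  →  vx = (0.04/4)·11.5000 = 0.1150
−ω₁+ω₂+ω₃−ω₄ = -2.5000  →  vy = (0.04/4)·-2.5000 = -0.0250
−ω₁+ω₂−ω₃+ω₄ = -0.5000  →  ωz = (0.04/1.2800)·-0.5000 = -0.0156

(0.1150, -0.0250, -0.0156)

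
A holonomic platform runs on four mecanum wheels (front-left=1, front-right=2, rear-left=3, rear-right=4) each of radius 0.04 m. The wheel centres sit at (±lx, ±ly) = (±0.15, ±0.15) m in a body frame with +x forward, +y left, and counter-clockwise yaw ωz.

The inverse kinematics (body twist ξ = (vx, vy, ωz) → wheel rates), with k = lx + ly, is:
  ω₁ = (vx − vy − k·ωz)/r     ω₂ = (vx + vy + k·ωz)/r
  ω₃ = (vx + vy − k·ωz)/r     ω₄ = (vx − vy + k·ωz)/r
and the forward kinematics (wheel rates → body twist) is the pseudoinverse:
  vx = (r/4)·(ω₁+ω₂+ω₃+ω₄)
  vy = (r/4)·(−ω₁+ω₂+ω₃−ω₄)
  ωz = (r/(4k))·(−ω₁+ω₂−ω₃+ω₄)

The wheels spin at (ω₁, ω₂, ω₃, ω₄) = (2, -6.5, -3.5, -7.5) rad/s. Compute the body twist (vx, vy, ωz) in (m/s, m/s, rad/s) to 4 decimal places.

k = lx + ly = 0.15 + 0.15 = 0.3000
ω₁+ω₂+ω₃+ω₄ = -15.5000  →  vx = (0.04/4)·-15.5000 = -0.1550
−ω₁+ω₂+ω₃−ω₄ = -4.5000  →  vy = (0.04/4)·-4.5000 = -0.0450
−ω₁+ω₂−ω₃+ω₄ = -12.5000  →  ωz = (0.04/1.2000)·-12.5000 = -0.4167

(-0.1550, -0.0450, -0.4167)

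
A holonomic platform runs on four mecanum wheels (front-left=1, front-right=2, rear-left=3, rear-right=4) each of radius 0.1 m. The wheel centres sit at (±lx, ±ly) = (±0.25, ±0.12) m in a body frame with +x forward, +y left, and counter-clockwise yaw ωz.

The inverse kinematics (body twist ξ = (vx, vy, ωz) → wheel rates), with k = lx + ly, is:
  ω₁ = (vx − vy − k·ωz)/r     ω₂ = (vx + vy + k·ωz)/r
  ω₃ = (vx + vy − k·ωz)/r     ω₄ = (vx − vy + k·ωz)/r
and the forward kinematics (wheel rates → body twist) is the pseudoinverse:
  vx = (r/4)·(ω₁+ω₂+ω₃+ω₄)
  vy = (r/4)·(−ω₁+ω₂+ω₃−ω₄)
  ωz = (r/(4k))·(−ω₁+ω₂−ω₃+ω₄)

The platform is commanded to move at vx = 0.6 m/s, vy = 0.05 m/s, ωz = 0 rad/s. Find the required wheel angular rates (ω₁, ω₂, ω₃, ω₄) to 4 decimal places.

(5.5000, 6.5000, 6.5000, 5.5000)

k = lx + ly = 0.25 + 0.12 = 0.3700;  k·ωz = 0.3700·0 = 0.0000
ω₁ (FL) = (vx − vy − k·ωz)/r = 0.5500/0.1 = 5.5000
ω₂ (FR) = (vx + vy + k·ωz)/r = 0.6500/0.1 = 6.5000
ω₃ (RL) = (vx + vy − k·ωz)/r = 0.6500/0.1 = 6.5000
ω₄ (RR) = (vx − vy + k·ωz)/r = 0.5500/0.1 = 5.5000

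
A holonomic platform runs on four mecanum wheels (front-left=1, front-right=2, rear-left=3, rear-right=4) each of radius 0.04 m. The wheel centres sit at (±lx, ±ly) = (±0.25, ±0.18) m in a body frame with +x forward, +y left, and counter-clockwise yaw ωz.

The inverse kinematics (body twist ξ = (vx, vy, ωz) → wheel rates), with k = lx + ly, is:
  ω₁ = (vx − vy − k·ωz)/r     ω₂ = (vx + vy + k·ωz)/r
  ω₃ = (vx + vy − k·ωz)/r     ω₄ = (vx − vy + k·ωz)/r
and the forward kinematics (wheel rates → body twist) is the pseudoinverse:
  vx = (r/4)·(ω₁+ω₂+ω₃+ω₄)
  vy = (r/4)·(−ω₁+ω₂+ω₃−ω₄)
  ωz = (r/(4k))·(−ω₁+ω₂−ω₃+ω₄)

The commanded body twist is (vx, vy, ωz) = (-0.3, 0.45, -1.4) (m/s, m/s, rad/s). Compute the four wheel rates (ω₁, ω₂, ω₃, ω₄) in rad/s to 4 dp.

k = lx + ly = 0.25 + 0.18 = 0.4300;  k·ωz = 0.4300·-1.4 = -0.6020
ω₁ (FL) = (vx − vy − k·ωz)/r = -0.1480/0.04 = -3.7000
ω₂ (FR) = (vx + vy + k·ωz)/r = -0.4520/0.04 = -11.3000
ω₃ (RL) = (vx + vy − k·ωz)/r = 0.7520/0.04 = 18.8000
ω₄ (RR) = (vx − vy + k·ωz)/r = -1.3520/0.04 = -33.8000

(-3.7000, -11.3000, 18.8000, -33.8000)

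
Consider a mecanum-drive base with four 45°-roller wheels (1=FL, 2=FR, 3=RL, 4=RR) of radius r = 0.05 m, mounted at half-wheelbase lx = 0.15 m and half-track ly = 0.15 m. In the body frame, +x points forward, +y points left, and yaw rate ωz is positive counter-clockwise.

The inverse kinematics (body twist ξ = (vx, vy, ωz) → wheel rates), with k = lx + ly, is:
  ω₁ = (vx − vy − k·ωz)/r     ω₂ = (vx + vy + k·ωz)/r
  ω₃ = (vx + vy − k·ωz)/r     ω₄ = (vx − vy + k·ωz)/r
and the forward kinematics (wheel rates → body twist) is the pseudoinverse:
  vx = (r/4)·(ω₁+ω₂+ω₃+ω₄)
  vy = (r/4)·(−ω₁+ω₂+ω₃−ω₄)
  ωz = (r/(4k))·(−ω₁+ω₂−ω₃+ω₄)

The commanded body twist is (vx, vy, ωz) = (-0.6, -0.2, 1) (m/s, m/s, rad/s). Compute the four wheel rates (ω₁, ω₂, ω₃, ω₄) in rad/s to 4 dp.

(-14.0000, -10.0000, -22.0000, -2.0000)

k = lx + ly = 0.15 + 0.15 = 0.3000;  k·ωz = 0.3000·1 = 0.3000
ω₁ (FL) = (vx − vy − k·ωz)/r = -0.7000/0.05 = -14.0000
ω₂ (FR) = (vx + vy + k·ωz)/r = -0.5000/0.05 = -10.0000
ω₃ (RL) = (vx + vy − k·ωz)/r = -1.1000/0.05 = -22.0000
ω₄ (RR) = (vx − vy + k·ωz)/r = -0.1000/0.05 = -2.0000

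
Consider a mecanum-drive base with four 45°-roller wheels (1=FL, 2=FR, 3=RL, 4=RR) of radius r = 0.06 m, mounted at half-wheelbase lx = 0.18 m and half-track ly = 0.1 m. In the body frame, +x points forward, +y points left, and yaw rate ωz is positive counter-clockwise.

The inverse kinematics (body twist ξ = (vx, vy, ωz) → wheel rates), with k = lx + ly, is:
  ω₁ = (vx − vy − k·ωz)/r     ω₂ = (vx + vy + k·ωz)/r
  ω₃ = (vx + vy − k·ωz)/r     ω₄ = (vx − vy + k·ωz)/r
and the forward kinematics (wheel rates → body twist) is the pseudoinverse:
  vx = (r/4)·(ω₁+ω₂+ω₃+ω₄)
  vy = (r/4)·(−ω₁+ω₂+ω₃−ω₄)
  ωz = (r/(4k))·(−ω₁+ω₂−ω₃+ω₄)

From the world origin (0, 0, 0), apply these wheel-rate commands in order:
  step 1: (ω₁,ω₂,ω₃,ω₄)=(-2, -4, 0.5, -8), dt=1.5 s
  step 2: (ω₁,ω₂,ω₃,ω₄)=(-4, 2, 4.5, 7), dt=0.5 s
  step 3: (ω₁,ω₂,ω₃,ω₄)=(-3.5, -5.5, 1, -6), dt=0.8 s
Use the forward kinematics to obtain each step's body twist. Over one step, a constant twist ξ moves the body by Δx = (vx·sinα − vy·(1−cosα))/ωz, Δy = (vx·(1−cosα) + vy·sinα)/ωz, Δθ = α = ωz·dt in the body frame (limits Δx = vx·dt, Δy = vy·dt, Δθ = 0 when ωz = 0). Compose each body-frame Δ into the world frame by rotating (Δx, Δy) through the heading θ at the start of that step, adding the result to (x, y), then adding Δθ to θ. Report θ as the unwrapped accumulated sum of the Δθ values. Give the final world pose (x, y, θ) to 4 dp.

step 1: ξ=(vx,vy,ωz)=(-0.2025, 0.0975, -0.5625), dt=1.5 → body Δ=(-0.2108, 0.2502, -0.8437) → world pose (-0.2108, 0.2502, -0.8437)
step 2: ξ=(vx,vy,ωz)=(0.1425, 0.0525, 0.4554), dt=0.5 → body Δ=(0.0677, 0.0341, 0.2277) → world pose (-0.1404, 0.2223, -0.6161)
step 3: ξ=(vx,vy,ωz)=(-0.2100, 0.0750, -0.4821), dt=0.8 → body Δ=(-0.1524, 0.0905, -0.3857) → world pose (-0.2125, 0.3843, -1.0018)

(-0.2125, 0.3843, -1.0018)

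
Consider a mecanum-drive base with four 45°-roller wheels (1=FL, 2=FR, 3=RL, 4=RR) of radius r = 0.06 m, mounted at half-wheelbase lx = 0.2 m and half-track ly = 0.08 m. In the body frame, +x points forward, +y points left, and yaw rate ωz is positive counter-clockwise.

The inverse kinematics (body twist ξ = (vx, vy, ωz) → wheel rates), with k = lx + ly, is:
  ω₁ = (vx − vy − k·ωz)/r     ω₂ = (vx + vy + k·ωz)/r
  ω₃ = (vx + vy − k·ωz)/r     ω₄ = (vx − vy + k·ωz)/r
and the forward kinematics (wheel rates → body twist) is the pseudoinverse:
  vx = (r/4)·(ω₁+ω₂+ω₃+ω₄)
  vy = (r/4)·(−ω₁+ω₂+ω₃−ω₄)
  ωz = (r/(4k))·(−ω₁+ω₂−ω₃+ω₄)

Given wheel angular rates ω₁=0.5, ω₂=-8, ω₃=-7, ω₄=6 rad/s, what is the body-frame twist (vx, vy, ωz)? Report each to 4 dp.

k = lx + ly = 0.2 + 0.08 = 0.2800
ω₁+ω₂+ω₃+ω₄ = -8.5000  →  vx = (0.06/4)·-8.5000 = -0.1275
−ω₁+ω₂+ω₃−ω₄ = -21.5000  →  vy = (0.06/4)·-21.5000 = -0.3225
−ω₁+ω₂−ω₃+ω₄ = 4.5000  →  ωz = (0.06/1.1200)·4.5000 = 0.2411

(-0.1275, -0.3225, 0.2411)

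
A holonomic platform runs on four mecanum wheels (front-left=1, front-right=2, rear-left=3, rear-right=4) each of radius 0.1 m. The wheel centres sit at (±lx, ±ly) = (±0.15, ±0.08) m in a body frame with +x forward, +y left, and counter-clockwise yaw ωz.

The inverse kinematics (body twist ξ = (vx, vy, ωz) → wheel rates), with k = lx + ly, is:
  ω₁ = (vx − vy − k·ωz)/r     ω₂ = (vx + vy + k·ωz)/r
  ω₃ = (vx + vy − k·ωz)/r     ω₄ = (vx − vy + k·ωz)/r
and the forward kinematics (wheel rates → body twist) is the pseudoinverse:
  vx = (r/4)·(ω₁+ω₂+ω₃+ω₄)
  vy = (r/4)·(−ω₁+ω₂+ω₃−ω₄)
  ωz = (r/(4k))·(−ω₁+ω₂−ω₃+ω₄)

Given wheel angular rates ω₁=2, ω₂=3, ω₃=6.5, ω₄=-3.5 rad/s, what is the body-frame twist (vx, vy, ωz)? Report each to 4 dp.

k = lx + ly = 0.15 + 0.08 = 0.2300
ω₁+ω₂+ω₃+ω₄ = 8.0000  →  vx = (0.1/4)·8.0000 = 0.2000
−ω₁+ω₂+ω₃−ω₄ = 11.0000  →  vy = (0.1/4)·11.0000 = 0.2750
−ω₁+ω₂−ω₃+ω₄ = -9.0000  →  ωz = (0.1/0.9200)·-9.0000 = -0.9783

(0.2000, 0.2750, -0.9783)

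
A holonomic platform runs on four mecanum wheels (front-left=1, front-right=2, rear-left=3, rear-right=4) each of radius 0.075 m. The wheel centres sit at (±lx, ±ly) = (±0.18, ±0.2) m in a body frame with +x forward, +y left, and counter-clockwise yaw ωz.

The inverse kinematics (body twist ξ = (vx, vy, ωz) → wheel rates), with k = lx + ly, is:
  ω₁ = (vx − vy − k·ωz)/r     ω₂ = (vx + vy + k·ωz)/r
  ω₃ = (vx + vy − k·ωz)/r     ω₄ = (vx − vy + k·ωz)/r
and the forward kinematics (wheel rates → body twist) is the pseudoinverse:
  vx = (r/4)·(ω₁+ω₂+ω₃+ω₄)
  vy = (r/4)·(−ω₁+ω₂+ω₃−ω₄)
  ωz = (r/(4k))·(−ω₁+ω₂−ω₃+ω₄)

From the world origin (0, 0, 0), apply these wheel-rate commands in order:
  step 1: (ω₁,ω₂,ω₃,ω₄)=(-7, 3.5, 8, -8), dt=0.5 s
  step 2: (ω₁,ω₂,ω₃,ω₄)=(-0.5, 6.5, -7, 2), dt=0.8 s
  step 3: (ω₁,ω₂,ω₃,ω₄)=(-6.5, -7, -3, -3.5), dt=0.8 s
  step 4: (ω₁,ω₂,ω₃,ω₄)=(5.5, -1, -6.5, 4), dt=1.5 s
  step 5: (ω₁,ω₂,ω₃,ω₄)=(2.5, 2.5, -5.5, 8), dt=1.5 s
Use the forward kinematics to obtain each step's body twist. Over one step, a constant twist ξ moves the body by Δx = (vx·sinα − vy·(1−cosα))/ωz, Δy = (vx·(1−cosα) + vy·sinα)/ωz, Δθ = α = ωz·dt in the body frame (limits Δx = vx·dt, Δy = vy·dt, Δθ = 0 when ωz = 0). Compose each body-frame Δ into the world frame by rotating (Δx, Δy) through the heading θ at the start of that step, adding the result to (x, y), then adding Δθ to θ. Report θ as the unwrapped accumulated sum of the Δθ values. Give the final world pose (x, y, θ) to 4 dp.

(0.4633, -0.1961, 1.7516)

step 1: ξ=(vx,vy,ωz)=(-0.0656, 0.4969, -0.2714), dt=0.5 → body Δ=(-0.0159, 0.2499, -0.1357) → world pose (-0.0159, 0.2499, -0.1357)
step 2: ξ=(vx,vy,ωz)=(0.0187, -0.0375, 0.7895), dt=0.8 → body Δ=(0.0232, -0.0235, 0.6316) → world pose (0.0039, 0.2235, 0.4959)
step 3: ξ=(vx,vy,ωz)=(-0.3750, 0.0000, -0.0493), dt=0.8 → body Δ=(-0.2999, 0.0059, -0.0395) → world pose (-0.2627, 0.0860, 0.4564)
step 4: ξ=(vx,vy,ωz)=(0.0375, -0.3187, 0.1974), dt=1.5 → body Δ=(0.1257, -0.4629, 0.2961) → world pose (0.0541, -0.2741, 0.7525)
step 5: ξ=(vx,vy,ωz)=(0.1406, -0.2531, 0.6661), dt=1.5 → body Δ=(0.3520, -0.2227, 0.9992) → world pose (0.4633, -0.1961, 1.7516)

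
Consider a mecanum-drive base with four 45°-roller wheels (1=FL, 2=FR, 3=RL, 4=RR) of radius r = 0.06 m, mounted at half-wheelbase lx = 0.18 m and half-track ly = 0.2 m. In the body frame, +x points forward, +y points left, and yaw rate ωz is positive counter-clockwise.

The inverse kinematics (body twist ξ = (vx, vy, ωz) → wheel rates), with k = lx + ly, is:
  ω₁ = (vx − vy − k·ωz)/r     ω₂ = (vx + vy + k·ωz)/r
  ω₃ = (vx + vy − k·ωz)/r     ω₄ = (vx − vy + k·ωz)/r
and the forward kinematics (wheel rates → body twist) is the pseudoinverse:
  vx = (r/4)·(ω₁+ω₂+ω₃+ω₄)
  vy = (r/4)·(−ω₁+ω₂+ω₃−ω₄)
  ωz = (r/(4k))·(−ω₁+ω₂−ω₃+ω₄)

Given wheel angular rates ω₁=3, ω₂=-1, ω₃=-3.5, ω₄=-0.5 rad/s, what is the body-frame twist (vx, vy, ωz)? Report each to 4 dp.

k = lx + ly = 0.18 + 0.2 = 0.3800
ω₁+ω₂+ω₃+ω₄ = -2.0000  →  vx = (0.06/4)·-2.0000 = -0.0300
−ω₁+ω₂+ω₃−ω₄ = -7.0000  →  vy = (0.06/4)·-7.0000 = -0.1050
−ω₁+ω₂−ω₃+ω₄ = -1.0000  →  ωz = (0.06/1.5200)·-1.0000 = -0.0395

(-0.0300, -0.1050, -0.0395)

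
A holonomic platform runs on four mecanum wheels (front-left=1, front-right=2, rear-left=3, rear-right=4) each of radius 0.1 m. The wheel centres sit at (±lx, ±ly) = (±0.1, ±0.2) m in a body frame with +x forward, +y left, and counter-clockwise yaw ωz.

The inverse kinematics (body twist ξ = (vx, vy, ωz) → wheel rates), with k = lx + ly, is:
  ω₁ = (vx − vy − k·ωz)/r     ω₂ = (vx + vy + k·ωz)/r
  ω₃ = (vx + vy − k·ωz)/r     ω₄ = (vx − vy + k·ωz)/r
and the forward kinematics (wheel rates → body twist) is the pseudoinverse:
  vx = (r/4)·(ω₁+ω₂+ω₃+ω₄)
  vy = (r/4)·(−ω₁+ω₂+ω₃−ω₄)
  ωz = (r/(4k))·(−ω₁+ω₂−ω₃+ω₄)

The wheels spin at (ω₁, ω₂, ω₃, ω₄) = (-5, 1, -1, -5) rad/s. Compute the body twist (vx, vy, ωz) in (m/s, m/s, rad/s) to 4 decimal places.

k = lx + ly = 0.1 + 0.2 = 0.3000
ω₁+ω₂+ω₃+ω₄ = -10.0000  →  vx = (0.1/4)·-10.0000 = -0.2500
−ω₁+ω₂+ω₃−ω₄ = 10.0000  →  vy = (0.1/4)·10.0000 = 0.2500
−ω₁+ω₂−ω₃+ω₄ = 2.0000  →  ωz = (0.1/1.2000)·2.0000 = 0.1667

(-0.2500, 0.2500, 0.1667)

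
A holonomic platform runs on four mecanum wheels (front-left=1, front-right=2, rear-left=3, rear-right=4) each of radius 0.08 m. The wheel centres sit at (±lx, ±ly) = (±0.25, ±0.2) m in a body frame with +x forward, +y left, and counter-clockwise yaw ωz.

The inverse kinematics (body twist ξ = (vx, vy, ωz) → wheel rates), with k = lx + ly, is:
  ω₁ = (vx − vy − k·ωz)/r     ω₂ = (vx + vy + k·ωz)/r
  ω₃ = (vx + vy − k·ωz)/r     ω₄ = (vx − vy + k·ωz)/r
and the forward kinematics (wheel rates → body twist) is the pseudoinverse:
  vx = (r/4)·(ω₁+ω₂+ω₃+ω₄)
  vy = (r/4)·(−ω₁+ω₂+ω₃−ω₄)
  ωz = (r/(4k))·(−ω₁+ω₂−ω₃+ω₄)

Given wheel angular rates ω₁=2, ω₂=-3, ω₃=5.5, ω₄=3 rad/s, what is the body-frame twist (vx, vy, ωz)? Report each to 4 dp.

k = lx + ly = 0.25 + 0.2 = 0.4500
ω₁+ω₂+ω₃+ω₄ = 7.5000  →  vx = (0.08/4)·7.5000 = 0.1500
−ω₁+ω₂+ω₃−ω₄ = -2.5000  →  vy = (0.08/4)·-2.5000 = -0.0500
−ω₁+ω₂−ω₃+ω₄ = -7.5000  →  ωz = (0.08/1.8000)·-7.5000 = -0.3333

(0.1500, -0.0500, -0.3333)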